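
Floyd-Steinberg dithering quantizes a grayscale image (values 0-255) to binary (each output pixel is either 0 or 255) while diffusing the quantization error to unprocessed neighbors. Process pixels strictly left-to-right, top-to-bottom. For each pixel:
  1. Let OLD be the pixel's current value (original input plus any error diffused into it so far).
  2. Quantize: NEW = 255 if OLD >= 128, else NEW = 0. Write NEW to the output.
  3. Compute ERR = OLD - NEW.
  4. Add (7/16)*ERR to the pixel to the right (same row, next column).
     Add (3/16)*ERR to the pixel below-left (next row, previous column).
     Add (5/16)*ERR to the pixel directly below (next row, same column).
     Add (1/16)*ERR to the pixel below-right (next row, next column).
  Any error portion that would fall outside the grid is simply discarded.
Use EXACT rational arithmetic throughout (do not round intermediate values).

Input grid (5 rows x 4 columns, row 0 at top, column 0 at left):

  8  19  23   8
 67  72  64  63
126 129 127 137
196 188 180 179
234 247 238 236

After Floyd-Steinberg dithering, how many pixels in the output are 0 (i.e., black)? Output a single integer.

Answer: 9

Derivation:
(0,0): OLD=8 → NEW=0, ERR=8
(0,1): OLD=45/2 → NEW=0, ERR=45/2
(0,2): OLD=1051/32 → NEW=0, ERR=1051/32
(0,3): OLD=11453/512 → NEW=0, ERR=11453/512
(1,0): OLD=2359/32 → NEW=0, ERR=2359/32
(1,1): OLD=30193/256 → NEW=0, ERR=30193/256
(1,2): OLD=1076949/8192 → NEW=255, ERR=-1012011/8192
(1,3): OLD=2358755/131072 → NEW=0, ERR=2358755/131072
(2,0): OLD=701035/4096 → NEW=255, ERR=-343445/4096
(2,1): OLD=14498809/131072 → NEW=0, ERR=14498809/131072
(2,2): OLD=38675521/262144 → NEW=255, ERR=-28171199/262144
(2,3): OLD=368624453/4194304 → NEW=0, ERR=368624453/4194304
(3,0): OLD=399587019/2097152 → NEW=255, ERR=-135186741/2097152
(3,1): OLD=5669878133/33554432 → NEW=255, ERR=-2886502027/33554432
(3,2): OLD=70960364587/536870912 → NEW=255, ERR=-65941717973/536870912
(3,3): OLD=1254231300525/8589934592 → NEW=255, ERR=-936202020435/8589934592
(4,0): OLD=106153348047/536870912 → NEW=255, ERR=-30748734513/536870912
(4,1): OLD=721559790429/4294967296 → NEW=255, ERR=-373656870051/4294967296
(4,2): OLD=18656386727565/137438953472 → NEW=255, ERR=-16390546407795/137438953472
(4,3): OLD=312458422019819/2199023255552 → NEW=255, ERR=-248292508145941/2199023255552
Output grid:
  Row 0: ....  (4 black, running=4)
  Row 1: ..#.  (3 black, running=7)
  Row 2: #.#.  (2 black, running=9)
  Row 3: ####  (0 black, running=9)
  Row 4: ####  (0 black, running=9)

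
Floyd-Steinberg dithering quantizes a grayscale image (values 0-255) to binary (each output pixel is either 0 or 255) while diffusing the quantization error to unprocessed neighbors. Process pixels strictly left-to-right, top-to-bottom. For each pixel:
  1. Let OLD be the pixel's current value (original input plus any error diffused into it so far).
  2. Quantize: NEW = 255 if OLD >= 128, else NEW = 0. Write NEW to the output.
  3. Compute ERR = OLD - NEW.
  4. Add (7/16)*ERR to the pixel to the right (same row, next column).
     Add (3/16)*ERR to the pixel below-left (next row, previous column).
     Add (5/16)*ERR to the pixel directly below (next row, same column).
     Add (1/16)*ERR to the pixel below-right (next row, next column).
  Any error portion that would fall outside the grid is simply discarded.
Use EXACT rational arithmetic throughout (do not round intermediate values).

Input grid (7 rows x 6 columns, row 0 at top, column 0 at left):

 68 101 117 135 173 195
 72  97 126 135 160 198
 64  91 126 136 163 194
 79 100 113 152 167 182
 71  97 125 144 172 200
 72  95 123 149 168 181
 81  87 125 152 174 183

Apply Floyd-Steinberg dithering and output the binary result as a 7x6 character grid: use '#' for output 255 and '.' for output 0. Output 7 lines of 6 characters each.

(0,0): OLD=68 → NEW=0, ERR=68
(0,1): OLD=523/4 → NEW=255, ERR=-497/4
(0,2): OLD=4009/64 → NEW=0, ERR=4009/64
(0,3): OLD=166303/1024 → NEW=255, ERR=-94817/1024
(0,4): OLD=2170713/16384 → NEW=255, ERR=-2007207/16384
(0,5): OLD=37067631/262144 → NEW=255, ERR=-29779089/262144
(1,0): OLD=4477/64 → NEW=0, ERR=4477/64
(1,1): OLD=53643/512 → NEW=0, ERR=53643/512
(1,2): OLD=2724423/16384 → NEW=255, ERR=-1453497/16384
(1,3): OLD=3158571/65536 → NEW=0, ERR=3158571/65536
(1,4): OLD=485341649/4194304 → NEW=0, ERR=485341649/4194304
(1,5): OLD=13788774503/67108864 → NEW=255, ERR=-3323985817/67108864
(2,0): OLD=864297/8192 → NEW=0, ERR=864297/8192
(2,1): OLD=41323763/262144 → NEW=255, ERR=-25522957/262144
(2,2): OLD=298909913/4194304 → NEW=0, ERR=298909913/4194304
(2,3): OLD=6656923665/33554432 → NEW=255, ERR=-1899456495/33554432
(2,4): OLD=180517277555/1073741824 → NEW=255, ERR=-93286887565/1073741824
(2,5): OLD=2538215005525/17179869184 → NEW=255, ERR=-1842651636395/17179869184
(3,0): OLD=393068665/4194304 → NEW=0, ERR=393068665/4194304
(3,1): OLD=4379890149/33554432 → NEW=255, ERR=-4176490011/33554432
(3,2): OLD=17211035759/268435456 → NEW=0, ERR=17211035759/268435456
(3,3): OLD=2585996353053/17179869184 → NEW=255, ERR=-1794870288867/17179869184
(3,4): OLD=9688545398877/137438953472 → NEW=0, ERR=9688545398877/137438953472
(3,5): OLD=382395263238483/2199023255552 → NEW=255, ERR=-178355666927277/2199023255552
(4,0): OLD=41311111319/536870912 → NEW=0, ERR=41311111319/536870912
(4,1): OLD=941861237451/8589934592 → NEW=0, ERR=941861237451/8589934592
(4,2): OLD=45530353382961/274877906944 → NEW=255, ERR=-24563512887759/274877906944
(4,3): OLD=393539857285781/4398046511104 → NEW=0, ERR=393539857285781/4398046511104
(4,4): OLD=14878749467865381/70368744177664 → NEW=255, ERR=-3065280297438939/70368744177664
(4,5): OLD=180146647822312931/1125899906842624 → NEW=255, ERR=-106957828422556189/1125899906842624
(5,0): OLD=16026077267857/137438953472 → NEW=0, ERR=16026077267857/137438953472
(5,1): OLD=740338048629089/4398046511104 → NEW=255, ERR=-381163811702431/4398046511104
(5,2): OLD=2842490173173595/35184372088832 → NEW=0, ERR=2842490173173595/35184372088832
(5,3): OLD=223553036935260665/1125899906842624 → NEW=255, ERR=-63551439309608455/1125899906842624
(5,4): OLD=264526146103511297/2251799813685248 → NEW=0, ERR=264526146103511297/2251799813685248
(5,5): OLD=7205228029413449349/36028797018963968 → NEW=255, ERR=-1982115210422362491/36028797018963968
(6,0): OLD=7120549206140611/70368744177664 → NEW=0, ERR=7120549206140611/70368744177664
(6,1): OLD=142564324002282439/1125899906842624 → NEW=0, ERR=142564324002282439/1125899906842624
(6,2): OLD=854079063921088143/4503599627370496 → NEW=255, ERR=-294338841058388337/4503599627370496
(6,3): OLD=9572349238951446755/72057594037927936 → NEW=255, ERR=-8802337240720176925/72057594037927936
(6,4): OLD=165356181114762826803/1152921504606846976 → NEW=255, ERR=-128638802559983152077/1152921504606846976
(6,5): OLD=2293581500706385666693/18446744073709551616 → NEW=0, ERR=2293581500706385666693/18446744073709551616
Row 0: .#.###
Row 1: ..#..#
Row 2: .#.###
Row 3: .#.#.#
Row 4: ..#.##
Row 5: .#.#.#
Row 6: ..###.

Answer: .#.###
..#..#
.#.###
.#.#.#
..#.##
.#.#.#
..###.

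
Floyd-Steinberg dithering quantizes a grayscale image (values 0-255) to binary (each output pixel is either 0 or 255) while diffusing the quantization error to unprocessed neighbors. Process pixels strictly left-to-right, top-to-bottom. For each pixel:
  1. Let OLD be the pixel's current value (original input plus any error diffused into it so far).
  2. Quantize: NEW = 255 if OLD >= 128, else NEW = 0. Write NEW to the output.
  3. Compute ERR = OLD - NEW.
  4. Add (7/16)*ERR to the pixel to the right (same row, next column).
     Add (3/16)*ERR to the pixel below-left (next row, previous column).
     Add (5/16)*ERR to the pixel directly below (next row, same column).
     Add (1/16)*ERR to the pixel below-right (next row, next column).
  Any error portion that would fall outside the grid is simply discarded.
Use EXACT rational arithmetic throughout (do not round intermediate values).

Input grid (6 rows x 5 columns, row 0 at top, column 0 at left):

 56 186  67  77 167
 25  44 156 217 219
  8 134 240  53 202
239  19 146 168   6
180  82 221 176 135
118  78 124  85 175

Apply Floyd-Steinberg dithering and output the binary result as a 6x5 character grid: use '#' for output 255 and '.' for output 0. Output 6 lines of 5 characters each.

(0,0): OLD=56 → NEW=0, ERR=56
(0,1): OLD=421/2 → NEW=255, ERR=-89/2
(0,2): OLD=1521/32 → NEW=0, ERR=1521/32
(0,3): OLD=50071/512 → NEW=0, ERR=50071/512
(0,4): OLD=1718561/8192 → NEW=255, ERR=-370399/8192
(1,0): OLD=1093/32 → NEW=0, ERR=1093/32
(1,1): OLD=14707/256 → NEW=0, ERR=14707/256
(1,2): OLD=1732959/8192 → NEW=255, ERR=-356001/8192
(1,3): OLD=7308619/32768 → NEW=255, ERR=-1047221/32768
(1,4): OLD=103285089/524288 → NEW=255, ERR=-30408351/524288
(2,0): OLD=120609/4096 → NEW=0, ERR=120609/4096
(2,1): OLD=20817099/131072 → NEW=255, ERR=-12606261/131072
(2,2): OLD=381555905/2097152 → NEW=255, ERR=-153217855/2097152
(2,3): OLD=-85287277/33554432 → NEW=0, ERR=-85287277/33554432
(2,4): OLD=97047886661/536870912 → NEW=255, ERR=-39854195899/536870912
(3,0): OLD=482697985/2097152 → NEW=255, ERR=-52075775/2097152
(3,1): OLD=-566699427/16777216 → NEW=0, ERR=-566699427/16777216
(3,2): OLD=54708868127/536870912 → NEW=0, ERR=54708868127/536870912
(3,3): OLD=207557718451/1073741824 → NEW=255, ERR=-66246446669/1073741824
(3,4): OLD=-761917063433/17179869184 → NEW=0, ERR=-761917063433/17179869184
(4,0): OLD=44535252799/268435456 → NEW=255, ERR=-23915788481/268435456
(4,1): OLD=429676895471/8589934592 → NEW=0, ERR=429676895471/8589934592
(4,2): OLD=35878391609089/137438953472 → NEW=255, ERR=831458473729/137438953472
(4,3): OLD=346170037143215/2199023255552 → NEW=255, ERR=-214580893022545/2199023255552
(4,4): OLD=2624524337459273/35184372088832 → NEW=0, ERR=2624524337459273/35184372088832
(5,0): OLD=13680301039149/137438953472 → NEW=0, ERR=13680301039149/137438953472
(5,1): OLD=145954782281847/1099511627776 → NEW=255, ERR=-134420682801033/1099511627776
(5,2): OLD=2013743863871967/35184372088832 → NEW=0, ERR=2013743863871967/35184372088832
(5,3): OLD=13216727006941033/140737488355328 → NEW=0, ERR=13216727006941033/140737488355328
(5,4): OLD=525339366039248211/2251799813685248 → NEW=255, ERR=-48869586450490029/2251799813685248
Row 0: .#..#
Row 1: ..###
Row 2: .##.#
Row 3: #..#.
Row 4: #.##.
Row 5: .#..#

Answer: .#..#
..###
.##.#
#..#.
#.##.
.#..#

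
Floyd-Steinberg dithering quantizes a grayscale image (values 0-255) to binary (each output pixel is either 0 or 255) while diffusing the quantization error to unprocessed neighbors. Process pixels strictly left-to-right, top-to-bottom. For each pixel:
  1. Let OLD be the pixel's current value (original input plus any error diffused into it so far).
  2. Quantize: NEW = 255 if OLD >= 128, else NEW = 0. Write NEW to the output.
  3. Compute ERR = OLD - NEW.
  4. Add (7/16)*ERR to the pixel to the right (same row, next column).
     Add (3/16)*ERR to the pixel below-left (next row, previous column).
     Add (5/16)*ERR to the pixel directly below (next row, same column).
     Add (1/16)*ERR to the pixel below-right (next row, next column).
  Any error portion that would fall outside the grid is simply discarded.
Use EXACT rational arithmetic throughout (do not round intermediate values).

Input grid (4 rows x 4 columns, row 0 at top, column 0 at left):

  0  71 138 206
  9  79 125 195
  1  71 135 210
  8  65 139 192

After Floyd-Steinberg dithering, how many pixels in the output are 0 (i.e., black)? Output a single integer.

Answer: 9

Derivation:
(0,0): OLD=0 → NEW=0, ERR=0
(0,1): OLD=71 → NEW=0, ERR=71
(0,2): OLD=2705/16 → NEW=255, ERR=-1375/16
(0,3): OLD=43111/256 → NEW=255, ERR=-22169/256
(1,0): OLD=357/16 → NEW=0, ERR=357/16
(1,1): OLD=12139/128 → NEW=0, ERR=12139/128
(1,2): OLD=523615/4096 → NEW=0, ERR=523615/4096
(1,3): OLD=14319305/65536 → NEW=255, ERR=-2392375/65536
(2,0): OLD=52745/2048 → NEW=0, ERR=52745/2048
(2,1): OLD=8995963/65536 → NEW=255, ERR=-7715717/65536
(2,2): OLD=16059373/131072 → NEW=0, ERR=16059373/131072
(2,3): OLD=545649461/2097152 → NEW=255, ERR=10875701/2097152
(3,0): OLD=-6319343/1048576 → NEW=0, ERR=-6319343/1048576
(3,1): OLD=841456671/16777216 → NEW=0, ERR=841456671/16777216
(3,2): OLD=51766517073/268435456 → NEW=255, ERR=-16684524207/268435456
(3,3): OLD=747692095927/4294967296 → NEW=255, ERR=-347524564553/4294967296
Output grid:
  Row 0: ..##  (2 black, running=2)
  Row 1: ...#  (3 black, running=5)
  Row 2: .#.#  (2 black, running=7)
  Row 3: ..##  (2 black, running=9)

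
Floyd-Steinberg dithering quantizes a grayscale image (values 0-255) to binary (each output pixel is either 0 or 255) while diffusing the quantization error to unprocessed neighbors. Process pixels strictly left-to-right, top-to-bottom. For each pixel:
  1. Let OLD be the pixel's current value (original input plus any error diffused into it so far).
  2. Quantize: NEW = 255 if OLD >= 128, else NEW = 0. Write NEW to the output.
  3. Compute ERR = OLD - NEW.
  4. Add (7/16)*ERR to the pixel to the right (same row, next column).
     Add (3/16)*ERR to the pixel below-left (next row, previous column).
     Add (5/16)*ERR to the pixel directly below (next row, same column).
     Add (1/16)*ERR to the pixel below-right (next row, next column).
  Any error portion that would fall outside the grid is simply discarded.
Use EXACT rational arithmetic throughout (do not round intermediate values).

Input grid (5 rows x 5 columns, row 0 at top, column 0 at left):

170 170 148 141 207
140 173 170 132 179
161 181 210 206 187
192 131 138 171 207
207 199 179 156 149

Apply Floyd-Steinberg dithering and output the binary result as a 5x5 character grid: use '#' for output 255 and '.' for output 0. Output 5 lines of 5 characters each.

(0,0): OLD=170 → NEW=255, ERR=-85
(0,1): OLD=2125/16 → NEW=255, ERR=-1955/16
(0,2): OLD=24203/256 → NEW=0, ERR=24203/256
(0,3): OLD=746957/4096 → NEW=255, ERR=-297523/4096
(0,4): OLD=11483291/65536 → NEW=255, ERR=-5228389/65536
(1,0): OLD=23175/256 → NEW=0, ERR=23175/256
(1,1): OLD=382641/2048 → NEW=255, ERR=-139599/2048
(1,2): OLD=9729925/65536 → NEW=255, ERR=-6981755/65536
(1,3): OLD=14062177/262144 → NEW=0, ERR=14062177/262144
(1,4): OLD=725606403/4194304 → NEW=255, ERR=-343941117/4194304
(2,0): OLD=5783851/32768 → NEW=255, ERR=-2571989/32768
(2,1): OLD=116436105/1048576 → NEW=0, ERR=116436105/1048576
(2,2): OLD=3876999131/16777216 → NEW=255, ERR=-401190949/16777216
(2,3): OLD=51074641249/268435456 → NEW=255, ERR=-17376400031/268435456
(2,4): OLD=585862595943/4294967296 → NEW=255, ERR=-509354064537/4294967296
(3,0): OLD=3159015547/16777216 → NEW=255, ERR=-1119174533/16777216
(3,1): OLD=17062640095/134217728 → NEW=0, ERR=17062640095/134217728
(3,2): OLD=777165615045/4294967296 → NEW=255, ERR=-318051045435/4294967296
(3,3): OLD=812974265597/8589934592 → NEW=0, ERR=812974265597/8589934592
(3,4): OLD=28491097781521/137438953472 → NEW=255, ERR=-6555835353839/137438953472
(4,0): OLD=450950054101/2147483648 → NEW=255, ERR=-96658276139/2147483648
(4,1): OLD=13811320602965/68719476736 → NEW=255, ERR=-3712145964715/68719476736
(4,2): OLD=173630930087067/1099511627776 → NEW=255, ERR=-106744534995813/1099511627776
(4,3): OLD=2278711691816789/17592186044416 → NEW=255, ERR=-2207295749509291/17592186044416
(4,4): OLD=23957937952808403/281474976710656 → NEW=0, ERR=23957937952808403/281474976710656
Row 0: ##.##
Row 1: .##.#
Row 2: #.###
Row 3: #.#.#
Row 4: ####.

Answer: ##.##
.##.#
#.###
#.#.#
####.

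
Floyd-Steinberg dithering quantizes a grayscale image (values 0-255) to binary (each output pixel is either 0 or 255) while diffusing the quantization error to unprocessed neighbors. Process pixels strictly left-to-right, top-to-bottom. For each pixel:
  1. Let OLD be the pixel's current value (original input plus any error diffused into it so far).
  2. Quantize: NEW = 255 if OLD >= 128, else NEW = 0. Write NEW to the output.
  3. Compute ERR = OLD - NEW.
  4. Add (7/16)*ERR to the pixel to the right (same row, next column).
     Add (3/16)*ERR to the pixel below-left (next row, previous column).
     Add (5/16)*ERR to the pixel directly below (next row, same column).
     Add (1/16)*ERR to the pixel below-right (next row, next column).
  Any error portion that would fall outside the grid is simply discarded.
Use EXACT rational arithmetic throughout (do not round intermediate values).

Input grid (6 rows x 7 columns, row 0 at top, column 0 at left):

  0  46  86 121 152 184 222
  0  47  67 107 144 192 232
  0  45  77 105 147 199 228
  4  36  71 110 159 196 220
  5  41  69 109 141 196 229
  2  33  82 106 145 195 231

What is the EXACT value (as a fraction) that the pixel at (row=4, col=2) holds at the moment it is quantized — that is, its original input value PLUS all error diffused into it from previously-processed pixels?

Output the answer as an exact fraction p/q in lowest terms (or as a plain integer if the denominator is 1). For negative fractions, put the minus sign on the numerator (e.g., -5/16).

(0,0): OLD=0 → NEW=0, ERR=0
(0,1): OLD=46 → NEW=0, ERR=46
(0,2): OLD=849/8 → NEW=0, ERR=849/8
(0,3): OLD=21431/128 → NEW=255, ERR=-11209/128
(0,4): OLD=232833/2048 → NEW=0, ERR=232833/2048
(0,5): OLD=7659143/32768 → NEW=255, ERR=-696697/32768
(0,6): OLD=111515057/524288 → NEW=255, ERR=-22178383/524288
(1,0): OLD=69/8 → NEW=0, ERR=69/8
(1,1): OLD=5443/64 → NEW=0, ERR=5443/64
(1,2): OLD=253599/2048 → NEW=0, ERR=253599/2048
(1,3): OLD=1325123/8192 → NEW=255, ERR=-763837/8192
(1,4): OLD=67777081/524288 → NEW=255, ERR=-65916359/524288
(1,5): OLD=543266281/4194304 → NEW=255, ERR=-526281239/4194304
(1,6): OLD=10908975239/67108864 → NEW=255, ERR=-6203785081/67108864
(2,0): OLD=19089/1024 → NEW=0, ERR=19089/1024
(2,1): OLD=3391147/32768 → NEW=0, ERR=3391147/32768
(2,2): OLD=78016897/524288 → NEW=255, ERR=-55676543/524288
(2,3): OLD=56906233/4194304 → NEW=0, ERR=56906233/4194304
(2,4): OLD=2828382009/33554432 → NEW=0, ERR=2828382009/33554432
(2,5): OLD=184120822787/1073741824 → NEW=255, ERR=-89683342333/1073741824
(2,6): OLD=2658195973957/17179869184 → NEW=255, ERR=-1722670667963/17179869184
(3,0): OLD=15324833/524288 → NEW=0, ERR=15324833/524288
(3,1): OLD=261649709/4194304 → NEW=0, ERR=261649709/4194304
(3,2): OLD=2487000551/33554432 → NEW=0, ERR=2487000551/33554432
(3,3): OLD=20915725193/134217728 → NEW=255, ERR=-13309795447/134217728
(3,4): OLD=2184309745313/17179869184 → NEW=0, ERR=2184309745313/17179869184
(3,5): OLD=29135845088147/137438953472 → NEW=255, ERR=-5911088047213/137438953472
(3,6): OLD=362021205353805/2199023255552 → NEW=255, ERR=-198729724811955/2199023255552
(4,0): OLD=1733486767/67108864 → NEW=0, ERR=1733486767/67108864
(4,1): OLD=93973380803/1073741824 → NEW=0, ERR=93973380803/1073741824
(4,2): OLD=1988691962253/17179869184 → NEW=0, ERR=1988691962253/17179869184
Target (4,2): original=69, with diffused error = 1988691962253/17179869184

Answer: 1988691962253/17179869184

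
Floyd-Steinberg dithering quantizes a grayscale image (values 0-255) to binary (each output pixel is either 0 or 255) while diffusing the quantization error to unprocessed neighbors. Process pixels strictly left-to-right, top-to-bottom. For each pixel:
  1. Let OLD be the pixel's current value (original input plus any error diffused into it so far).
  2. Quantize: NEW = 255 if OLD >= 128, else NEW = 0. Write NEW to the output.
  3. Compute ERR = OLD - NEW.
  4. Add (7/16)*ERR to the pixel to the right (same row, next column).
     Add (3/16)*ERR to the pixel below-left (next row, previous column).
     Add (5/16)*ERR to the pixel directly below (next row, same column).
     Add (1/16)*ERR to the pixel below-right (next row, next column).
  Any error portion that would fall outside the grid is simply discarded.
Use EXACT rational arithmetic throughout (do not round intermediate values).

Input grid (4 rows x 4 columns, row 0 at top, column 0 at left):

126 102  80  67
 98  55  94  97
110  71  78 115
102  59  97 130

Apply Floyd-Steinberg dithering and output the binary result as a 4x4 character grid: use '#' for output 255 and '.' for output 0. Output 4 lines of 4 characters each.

(0,0): OLD=126 → NEW=0, ERR=126
(0,1): OLD=1257/8 → NEW=255, ERR=-783/8
(0,2): OLD=4759/128 → NEW=0, ERR=4759/128
(0,3): OLD=170529/2048 → NEW=0, ERR=170529/2048
(1,0): OLD=15235/128 → NEW=0, ERR=15235/128
(1,1): OLD=93525/1024 → NEW=0, ERR=93525/1024
(1,2): OLD=5081401/32768 → NEW=255, ERR=-3274439/32768
(1,3): OLD=42795487/524288 → NEW=0, ERR=42795487/524288
(2,0): OLD=2692215/16384 → NEW=255, ERR=-1485705/16384
(2,1): OLD=25465421/524288 → NEW=0, ERR=25465421/524288
(2,2): OLD=93360689/1048576 → NEW=0, ERR=93360689/1048576
(2,3): OLD=2906077485/16777216 → NEW=255, ERR=-1372112595/16777216
(3,0): OLD=694321479/8388608 → NEW=0, ERR=694321479/8388608
(3,1): OLD=16296305561/134217728 → NEW=0, ERR=16296305561/134217728
(3,2): OLD=355719339239/2147483648 → NEW=255, ERR=-191888991001/2147483648
(3,3): OLD=2436593681105/34359738368 → NEW=0, ERR=2436593681105/34359738368
Row 0: .#..
Row 1: ..#.
Row 2: #..#
Row 3: ..#.

Answer: .#..
..#.
#..#
..#.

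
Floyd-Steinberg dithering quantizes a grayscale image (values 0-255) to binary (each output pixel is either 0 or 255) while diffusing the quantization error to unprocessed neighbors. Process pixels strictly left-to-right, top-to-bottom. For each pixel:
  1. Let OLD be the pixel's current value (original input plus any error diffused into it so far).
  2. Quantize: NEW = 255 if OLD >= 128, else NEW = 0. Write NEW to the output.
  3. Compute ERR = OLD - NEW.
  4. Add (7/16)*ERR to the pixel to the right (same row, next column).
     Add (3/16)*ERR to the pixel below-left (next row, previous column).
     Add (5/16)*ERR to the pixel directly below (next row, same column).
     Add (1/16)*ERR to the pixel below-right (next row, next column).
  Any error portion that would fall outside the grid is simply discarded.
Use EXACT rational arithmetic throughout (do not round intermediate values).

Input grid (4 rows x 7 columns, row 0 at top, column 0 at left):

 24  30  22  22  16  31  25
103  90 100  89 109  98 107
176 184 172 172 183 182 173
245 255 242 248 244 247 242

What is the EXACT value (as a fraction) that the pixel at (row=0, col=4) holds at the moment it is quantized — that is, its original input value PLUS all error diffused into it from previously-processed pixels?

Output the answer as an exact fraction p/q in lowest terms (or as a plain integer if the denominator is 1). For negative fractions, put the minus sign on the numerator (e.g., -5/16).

Answer: 272199/8192

Derivation:
(0,0): OLD=24 → NEW=0, ERR=24
(0,1): OLD=81/2 → NEW=0, ERR=81/2
(0,2): OLD=1271/32 → NEW=0, ERR=1271/32
(0,3): OLD=20161/512 → NEW=0, ERR=20161/512
(0,4): OLD=272199/8192 → NEW=0, ERR=272199/8192
Target (0,4): original=16, with diffused error = 272199/8192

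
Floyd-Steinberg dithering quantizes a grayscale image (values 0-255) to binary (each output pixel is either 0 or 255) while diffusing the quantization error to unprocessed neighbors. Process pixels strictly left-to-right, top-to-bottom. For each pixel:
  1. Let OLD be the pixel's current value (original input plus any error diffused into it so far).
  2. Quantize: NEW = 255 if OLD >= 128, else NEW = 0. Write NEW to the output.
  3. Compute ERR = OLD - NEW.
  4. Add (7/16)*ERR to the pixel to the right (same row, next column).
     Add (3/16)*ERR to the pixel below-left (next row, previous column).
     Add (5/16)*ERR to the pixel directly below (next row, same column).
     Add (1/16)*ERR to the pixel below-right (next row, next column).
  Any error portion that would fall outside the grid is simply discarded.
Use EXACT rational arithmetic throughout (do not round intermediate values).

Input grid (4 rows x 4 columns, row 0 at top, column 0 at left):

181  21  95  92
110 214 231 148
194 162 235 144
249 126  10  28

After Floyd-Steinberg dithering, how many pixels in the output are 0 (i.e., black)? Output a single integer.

Answer: 7

Derivation:
(0,0): OLD=181 → NEW=255, ERR=-74
(0,1): OLD=-91/8 → NEW=0, ERR=-91/8
(0,2): OLD=11523/128 → NEW=0, ERR=11523/128
(0,3): OLD=269077/2048 → NEW=255, ERR=-253163/2048
(1,0): OLD=10847/128 → NEW=0, ERR=10847/128
(1,1): OLD=266009/1024 → NEW=255, ERR=4889/1024
(1,2): OLD=7776909/32768 → NEW=255, ERR=-578931/32768
(1,3): OLD=56238955/524288 → NEW=0, ERR=56238955/524288
(2,0): OLD=3627043/16384 → NEW=255, ERR=-550877/16384
(2,1): OLD=79044657/524288 → NEW=255, ERR=-54648783/524288
(2,2): OLD=214210869/1048576 → NEW=255, ERR=-53176011/1048576
(2,3): OLD=2587550785/16777216 → NEW=255, ERR=-1690639295/16777216
(3,0): OLD=1836676723/8388608 → NEW=255, ERR=-302418317/8388608
(3,1): OLD=8864329581/134217728 → NEW=0, ERR=8864329581/134217728
(3,2): OLD=-5072935021/2147483648 → NEW=0, ERR=-5072935021/2147483648
(3,3): OLD=-264351490171/34359738368 → NEW=0, ERR=-264351490171/34359738368
Output grid:
  Row 0: #..#  (2 black, running=2)
  Row 1: .##.  (2 black, running=4)
  Row 2: ####  (0 black, running=4)
  Row 3: #...  (3 black, running=7)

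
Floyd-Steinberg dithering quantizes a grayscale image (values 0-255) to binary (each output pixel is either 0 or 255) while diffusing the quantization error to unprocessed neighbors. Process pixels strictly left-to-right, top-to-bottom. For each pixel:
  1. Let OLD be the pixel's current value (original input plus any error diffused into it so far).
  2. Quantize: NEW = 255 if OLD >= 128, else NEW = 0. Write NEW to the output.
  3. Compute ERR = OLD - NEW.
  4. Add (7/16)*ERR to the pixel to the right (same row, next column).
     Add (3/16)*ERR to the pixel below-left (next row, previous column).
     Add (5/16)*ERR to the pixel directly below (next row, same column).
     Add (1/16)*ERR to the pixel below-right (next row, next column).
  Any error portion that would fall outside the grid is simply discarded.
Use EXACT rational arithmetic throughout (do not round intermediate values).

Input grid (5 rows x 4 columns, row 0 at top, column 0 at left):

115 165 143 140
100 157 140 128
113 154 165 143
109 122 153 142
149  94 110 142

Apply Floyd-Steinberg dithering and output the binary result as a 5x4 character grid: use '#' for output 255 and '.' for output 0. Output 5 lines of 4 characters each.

(0,0): OLD=115 → NEW=0, ERR=115
(0,1): OLD=3445/16 → NEW=255, ERR=-635/16
(0,2): OLD=32163/256 → NEW=0, ERR=32163/256
(0,3): OLD=798581/4096 → NEW=255, ERR=-245899/4096
(1,0): OLD=32895/256 → NEW=255, ERR=-32385/256
(1,1): OLD=245753/2048 → NEW=0, ERR=245753/2048
(1,2): OLD=14288365/65536 → NEW=255, ERR=-2423315/65536
(1,3): OLD=105816331/1048576 → NEW=0, ERR=105816331/1048576
(2,0): OLD=3144643/32768 → NEW=0, ERR=3144643/32768
(2,1): OLD=229265681/1048576 → NEW=255, ERR=-38121199/1048576
(2,2): OLD=343850197/2097152 → NEW=255, ERR=-190923563/2097152
(2,3): OLD=4442436065/33554432 → NEW=255, ERR=-4113944095/33554432
(3,0): OLD=2217495827/16777216 → NEW=255, ERR=-2060694253/16777216
(3,1): OLD=12302461645/268435456 → NEW=0, ERR=12302461645/268435456
(3,2): OLD=512562462259/4294967296 → NEW=0, ERR=512562462259/4294967296
(3,3): OLD=10322167254501/68719476736 → NEW=255, ERR=-7201299313179/68719476736
(4,0): OLD=512001971799/4294967296 → NEW=0, ERR=512001971799/4294967296
(4,1): OLD=6018995602693/34359738368 → NEW=255, ERR=-2742737681147/34359738368
(4,2): OLD=105098480741605/1099511627776 → NEW=0, ERR=105098480741605/1099511627776
(4,3): OLD=2788891828782291/17592186044416 → NEW=255, ERR=-1697115612543789/17592186044416
Row 0: .#.#
Row 1: #.#.
Row 2: .###
Row 3: #..#
Row 4: .#.#

Answer: .#.#
#.#.
.###
#..#
.#.#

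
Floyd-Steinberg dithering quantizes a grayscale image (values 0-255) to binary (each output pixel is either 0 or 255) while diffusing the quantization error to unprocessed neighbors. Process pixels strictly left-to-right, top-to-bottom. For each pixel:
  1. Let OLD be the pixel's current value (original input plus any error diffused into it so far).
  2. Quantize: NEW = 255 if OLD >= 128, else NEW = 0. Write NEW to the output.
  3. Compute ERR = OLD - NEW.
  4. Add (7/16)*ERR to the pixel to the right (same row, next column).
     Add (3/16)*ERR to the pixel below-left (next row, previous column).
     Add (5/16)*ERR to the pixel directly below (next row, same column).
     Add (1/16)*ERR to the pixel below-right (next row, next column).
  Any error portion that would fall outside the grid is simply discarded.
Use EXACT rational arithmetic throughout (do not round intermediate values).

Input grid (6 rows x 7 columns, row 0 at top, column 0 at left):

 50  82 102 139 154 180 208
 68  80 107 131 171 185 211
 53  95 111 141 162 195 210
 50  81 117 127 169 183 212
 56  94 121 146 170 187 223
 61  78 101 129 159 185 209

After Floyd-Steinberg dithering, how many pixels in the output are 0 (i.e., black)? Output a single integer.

(0,0): OLD=50 → NEW=0, ERR=50
(0,1): OLD=831/8 → NEW=0, ERR=831/8
(0,2): OLD=18873/128 → NEW=255, ERR=-13767/128
(0,3): OLD=188303/2048 → NEW=0, ERR=188303/2048
(0,4): OLD=6364393/32768 → NEW=255, ERR=-1991447/32768
(0,5): OLD=80431711/524288 → NEW=255, ERR=-53261729/524288
(0,6): OLD=1371998361/8388608 → NEW=255, ERR=-767096679/8388608
(1,0): OLD=13197/128 → NEW=0, ERR=13197/128
(1,1): OLD=143899/1024 → NEW=255, ERR=-117221/1024
(1,2): OLD=1541367/32768 → NEW=0, ERR=1541367/32768
(1,3): OLD=21259211/131072 → NEW=255, ERR=-12164149/131072
(1,4): OLD=822960417/8388608 → NEW=0, ERR=822960417/8388608
(1,5): OLD=11759481905/67108864 → NEW=255, ERR=-5353278415/67108864
(1,6): OLD=151585207487/1073741824 → NEW=255, ERR=-122218957633/1073741824
(2,0): OLD=1044569/16384 → NEW=0, ERR=1044569/16384
(2,1): OLD=53678499/524288 → NEW=0, ERR=53678499/524288
(2,2): OLD=1224207401/8388608 → NEW=255, ERR=-914887639/8388608
(2,3): OLD=5745714849/67108864 → NEW=0, ERR=5745714849/67108864
(2,4): OLD=112398358289/536870912 → NEW=255, ERR=-24503724271/536870912
(2,5): OLD=2317442138363/17179869184 → NEW=255, ERR=-2063424503557/17179869184
(2,6): OLD=32132433048461/274877906944 → NEW=0, ERR=32132433048461/274877906944
(3,0): OLD=747596937/8388608 → NEW=0, ERR=747596937/8388608
(3,1): OLD=9094625429/67108864 → NEW=255, ERR=-8018134891/67108864
(3,2): OLD=28506668015/536870912 → NEW=0, ERR=28506668015/536870912
(3,3): OLD=347058245385/2147483648 → NEW=255, ERR=-200550084855/2147483648
(3,4): OLD=26583595128969/274877906944 → NEW=0, ERR=26583595128969/274877906944
(3,5): OLD=454852554734443/2199023255552 → NEW=255, ERR=-105898375431317/2199023255552
(3,6): OLD=7738977240296309/35184372088832 → NEW=255, ERR=-1233037642355851/35184372088832
(4,0): OLD=65979014951/1073741824 → NEW=0, ERR=65979014951/1073741824
(4,1): OLD=1702042432699/17179869184 → NEW=0, ERR=1702042432699/17179869184
(4,2): OLD=42869746082901/274877906944 → NEW=255, ERR=-27224120187819/274877906944
(4,3): OLD=208770047204919/2199023255552 → NEW=0, ERR=208770047204919/2199023255552
(4,4): OLD=3991509488754581/17592186044416 → NEW=255, ERR=-494497952571499/17592186044416
(4,5): OLD=89580387168719477/562949953421312 → NEW=255, ERR=-53971850953715083/562949953421312
(4,6): OLD=1505049481632350403/9007199254740992 → NEW=255, ERR=-791786328326602557/9007199254740992
(5,0): OLD=27152000817761/274877906944 → NEW=0, ERR=27152000817761/274877906944
(5,1): OLD=302246647735179/2199023255552 → NEW=255, ERR=-258504282430581/2199023255552
(5,2): OLD=749649184722717/17592186044416 → NEW=0, ERR=749649184722717/17592186044416
(5,3): OLD=23341390313597745/140737488355328 → NEW=255, ERR=-12546669217010895/140737488355328
(5,4): OLD=893247850239386843/9007199254740992 → NEW=0, ERR=893247850239386843/9007199254740992
(5,5): OLD=12983877366357711211/72057594037927936 → NEW=255, ERR=-5390809113313912469/72057594037927936
(5,6): OLD=164645080614493997797/1152921504606846976 → NEW=255, ERR=-129349903060251981083/1152921504606846976
Output grid:
  Row 0: ..#.###  (3 black, running=3)
  Row 1: .#.#.##  (3 black, running=6)
  Row 2: ..#.##.  (4 black, running=10)
  Row 3: .#.#.##  (3 black, running=13)
  Row 4: ..#.###  (3 black, running=16)
  Row 5: .#.#.##  (3 black, running=19)

Answer: 19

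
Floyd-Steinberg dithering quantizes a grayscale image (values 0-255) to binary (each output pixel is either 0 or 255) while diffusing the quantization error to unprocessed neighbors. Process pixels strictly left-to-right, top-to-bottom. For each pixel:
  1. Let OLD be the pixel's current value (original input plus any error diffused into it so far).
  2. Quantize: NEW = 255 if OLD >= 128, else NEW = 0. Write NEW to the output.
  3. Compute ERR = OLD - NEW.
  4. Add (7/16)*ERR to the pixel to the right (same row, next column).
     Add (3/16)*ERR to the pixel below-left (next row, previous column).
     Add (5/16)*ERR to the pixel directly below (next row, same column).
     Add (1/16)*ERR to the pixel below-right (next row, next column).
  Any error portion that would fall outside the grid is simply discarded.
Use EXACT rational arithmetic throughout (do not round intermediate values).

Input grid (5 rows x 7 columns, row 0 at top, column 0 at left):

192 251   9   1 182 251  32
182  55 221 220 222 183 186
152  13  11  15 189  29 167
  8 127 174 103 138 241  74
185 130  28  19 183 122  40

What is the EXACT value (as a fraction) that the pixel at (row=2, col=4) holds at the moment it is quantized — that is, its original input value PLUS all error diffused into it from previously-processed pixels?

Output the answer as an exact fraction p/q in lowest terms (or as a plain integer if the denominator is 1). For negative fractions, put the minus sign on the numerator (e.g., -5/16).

(0,0): OLD=192 → NEW=255, ERR=-63
(0,1): OLD=3575/16 → NEW=255, ERR=-505/16
(0,2): OLD=-1231/256 → NEW=0, ERR=-1231/256
(0,3): OLD=-4521/4096 → NEW=0, ERR=-4521/4096
(0,4): OLD=11895905/65536 → NEW=255, ERR=-4815775/65536
(0,5): OLD=229482151/1048576 → NEW=255, ERR=-37904729/1048576
(0,6): OLD=271537809/16777216 → NEW=0, ERR=271537809/16777216
(1,0): OLD=40037/256 → NEW=255, ERR=-25243/256
(1,1): OLD=-5821/2048 → NEW=0, ERR=-5821/2048
(1,2): OLD=14160639/65536 → NEW=255, ERR=-2551041/65536
(1,3): OLD=49426323/262144 → NEW=255, ERR=-17420397/262144
(1,4): OLD=2736637273/16777216 → NEW=255, ERR=-1541552807/16777216
(1,5): OLD=17441107753/134217728 → NEW=255, ERR=-16784412887/134217728
(1,6): OLD=287950775367/2147483648 → NEW=255, ERR=-259657554873/2147483648
(2,0): OLD=3953553/32768 → NEW=0, ERR=3953553/32768
(2,1): OLD=53934539/1048576 → NEW=0, ERR=53934539/1048576
(2,2): OLD=145982753/16777216 → NEW=0, ERR=145982753/16777216
(2,3): OLD=-2901920423/134217728 → NEW=0, ERR=-2901920423/134217728
(2,4): OLD=132313186153/1073741824 → NEW=0, ERR=132313186153/1073741824
Target (2,4): original=189, with diffused error = 132313186153/1073741824

Answer: 132313186153/1073741824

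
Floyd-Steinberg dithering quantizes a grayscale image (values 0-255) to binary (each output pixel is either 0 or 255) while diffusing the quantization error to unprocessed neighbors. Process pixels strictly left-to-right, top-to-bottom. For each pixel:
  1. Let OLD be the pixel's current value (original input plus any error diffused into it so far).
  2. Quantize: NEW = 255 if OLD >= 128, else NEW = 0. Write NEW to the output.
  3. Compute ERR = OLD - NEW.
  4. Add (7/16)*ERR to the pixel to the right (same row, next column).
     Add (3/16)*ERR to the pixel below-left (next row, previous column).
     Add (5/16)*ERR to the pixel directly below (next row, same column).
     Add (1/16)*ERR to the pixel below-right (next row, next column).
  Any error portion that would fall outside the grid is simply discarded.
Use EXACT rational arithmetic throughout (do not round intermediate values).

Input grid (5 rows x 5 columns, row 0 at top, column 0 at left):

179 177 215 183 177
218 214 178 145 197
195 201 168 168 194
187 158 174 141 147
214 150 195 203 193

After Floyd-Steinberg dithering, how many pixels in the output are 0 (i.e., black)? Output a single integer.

(0,0): OLD=179 → NEW=255, ERR=-76
(0,1): OLD=575/4 → NEW=255, ERR=-445/4
(0,2): OLD=10645/64 → NEW=255, ERR=-5675/64
(0,3): OLD=147667/1024 → NEW=255, ERR=-113453/1024
(0,4): OLD=2105797/16384 → NEW=255, ERR=-2072123/16384
(1,0): OLD=11097/64 → NEW=255, ERR=-5223/64
(1,1): OLD=62543/512 → NEW=0, ERR=62543/512
(1,2): OLD=2883675/16384 → NEW=255, ERR=-1294245/16384
(1,3): OLD=3051439/65536 → NEW=0, ERR=3051439/65536
(1,4): OLD=179226093/1048576 → NEW=255, ERR=-88160787/1048576
(2,0): OLD=1576149/8192 → NEW=255, ERR=-512811/8192
(2,1): OLD=50298647/262144 → NEW=255, ERR=-16548073/262144
(2,2): OLD=553906245/4194304 → NEW=255, ERR=-515641275/4194304
(2,3): OLD=7252004543/67108864 → NEW=0, ERR=7252004543/67108864
(2,4): OLD=233983167353/1073741824 → NEW=255, ERR=-39820997767/1073741824
(3,0): OLD=652640869/4194304 → NEW=255, ERR=-416906651/4194304
(3,1): OLD=2275762529/33554432 → NEW=0, ERR=2275762529/33554432
(3,2): OLD=194960157723/1073741824 → NEW=255, ERR=-78844007397/1073741824
(3,3): OLD=274893338363/2147483648 → NEW=255, ERR=-272714991877/2147483648
(3,4): OLD=2975730764663/34359738368 → NEW=0, ERR=2975730764663/34359738368
(4,0): OLD=105041396715/536870912 → NEW=255, ERR=-31860685845/536870912
(4,1): OLD=2151792655563/17179869184 → NEW=0, ERR=2151792655563/17179869184
(4,2): OLD=56976250461061/274877906944 → NEW=255, ERR=-13117615809659/274877906944
(4,3): OLD=677676008743499/4398046511104 → NEW=255, ERR=-443825851588021/4398046511104
(4,4): OLD=11820334051193229/70368744177664 → NEW=255, ERR=-6123695714111091/70368744177664
Output grid:
  Row 0: #####  (0 black, running=0)
  Row 1: #.#.#  (2 black, running=2)
  Row 2: ###.#  (1 black, running=3)
  Row 3: #.##.  (2 black, running=5)
  Row 4: #.###  (1 black, running=6)

Answer: 6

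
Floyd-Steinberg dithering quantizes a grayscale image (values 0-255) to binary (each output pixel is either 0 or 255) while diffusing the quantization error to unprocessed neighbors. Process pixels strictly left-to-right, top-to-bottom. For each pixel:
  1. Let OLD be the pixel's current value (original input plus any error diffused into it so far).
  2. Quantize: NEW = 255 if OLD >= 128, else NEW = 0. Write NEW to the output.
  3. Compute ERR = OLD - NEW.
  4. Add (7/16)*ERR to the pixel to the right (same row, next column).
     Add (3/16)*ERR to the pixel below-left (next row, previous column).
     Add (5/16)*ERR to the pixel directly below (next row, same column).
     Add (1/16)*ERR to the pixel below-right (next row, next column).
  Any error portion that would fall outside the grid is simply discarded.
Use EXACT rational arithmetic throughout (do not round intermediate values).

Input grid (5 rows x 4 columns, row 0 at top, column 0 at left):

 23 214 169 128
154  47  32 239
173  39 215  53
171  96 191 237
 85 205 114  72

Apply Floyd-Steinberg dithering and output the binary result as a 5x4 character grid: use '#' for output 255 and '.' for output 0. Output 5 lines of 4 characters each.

Answer: .##.
#..#
#.#.
#.##
.#..

Derivation:
(0,0): OLD=23 → NEW=0, ERR=23
(0,1): OLD=3585/16 → NEW=255, ERR=-495/16
(0,2): OLD=39799/256 → NEW=255, ERR=-25481/256
(0,3): OLD=345921/4096 → NEW=0, ERR=345921/4096
(1,0): OLD=39779/256 → NEW=255, ERR=-25501/256
(1,1): OLD=-48075/2048 → NEW=0, ERR=-48075/2048
(1,2): OLD=296665/65536 → NEW=0, ERR=296665/65536
(1,3): OLD=273836863/1048576 → NEW=255, ERR=6449983/1048576
(2,0): OLD=4504599/32768 → NEW=255, ERR=-3851241/32768
(2,1): OLD=-26353171/1048576 → NEW=0, ERR=-26353171/1048576
(2,2): OLD=430137249/2097152 → NEW=255, ERR=-104636511/2097152
(2,3): OLD=1119922429/33554432 → NEW=0, ERR=1119922429/33554432
(3,0): OLD=2173645863/16777216 → NEW=255, ERR=-2104544217/16777216
(3,1): OLD=4446628921/268435456 → NEW=0, ERR=4446628921/268435456
(3,2): OLD=804629515463/4294967296 → NEW=255, ERR=-290587145017/4294967296
(3,3): OLD=14754860751345/68719476736 → NEW=255, ERR=-2768605816335/68719476736
(4,0): OLD=210048569563/4294967296 → NEW=0, ERR=210048569563/4294967296
(4,1): OLD=7251519138449/34359738368 → NEW=255, ERR=-1510214145391/34359738368
(4,2): OLD=73786875484401/1099511627776 → NEW=0, ERR=73786875484401/1099511627776
(4,3): OLD=1487266749157607/17592186044416 → NEW=0, ERR=1487266749157607/17592186044416
Row 0: .##.
Row 1: #..#
Row 2: #.#.
Row 3: #.##
Row 4: .#..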